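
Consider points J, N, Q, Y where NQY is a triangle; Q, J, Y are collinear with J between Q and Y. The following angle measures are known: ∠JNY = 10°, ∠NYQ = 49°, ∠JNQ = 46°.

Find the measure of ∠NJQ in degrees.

∠NJQ = 59°

1. ∠JYN = 49°  [J on ray YQ]
2. ∠NJY = 121°  [△NJY]
3. ∠NJQ = 59°  [linear pair at J on QY]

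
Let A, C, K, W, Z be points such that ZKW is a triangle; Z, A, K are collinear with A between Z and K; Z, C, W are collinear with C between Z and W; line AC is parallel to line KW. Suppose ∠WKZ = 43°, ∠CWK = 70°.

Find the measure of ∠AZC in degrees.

∠AZC = 67°

1. ∠KWZ = 70°  [C on ray WZ]
2. ∠KZW = 67°  [△ZKW]
3. ∠AZC = 67°  [A on ZK, C on ZW]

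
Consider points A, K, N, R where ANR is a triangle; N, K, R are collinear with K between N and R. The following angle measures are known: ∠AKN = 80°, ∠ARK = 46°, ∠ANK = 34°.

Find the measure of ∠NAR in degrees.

∠NAR = 100°

1. ∠ARN = 46°  [K on ray RN]
2. ∠ANR = 34°  [K on ray NR]
3. ∠NAR = 100°  [△ANR]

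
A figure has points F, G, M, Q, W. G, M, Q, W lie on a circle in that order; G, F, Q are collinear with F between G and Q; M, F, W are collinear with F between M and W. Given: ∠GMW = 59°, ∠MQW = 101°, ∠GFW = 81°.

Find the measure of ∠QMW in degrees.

1. ∠GQW = 59°  [same arc GW]
2. ∠QFW = 99°  [linear pair at F on GQ]
3. ∠MWQ = 22°  [△QFW]
4. ∠QMW = 57°  [△MQW]

∠QMW = 57°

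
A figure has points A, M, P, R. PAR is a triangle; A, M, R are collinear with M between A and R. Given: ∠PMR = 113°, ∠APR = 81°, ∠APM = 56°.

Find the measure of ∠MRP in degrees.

1. ∠AMP = 67°  [linear pair at M on AR]
2. ∠MAP = 57°  [△PAM]
3. ∠PAR = 57°  [M on ray AR]
4. ∠ARP = 42°  [△PAR]
5. ∠MRP = 42°  [M on ray RA]

∠MRP = 42°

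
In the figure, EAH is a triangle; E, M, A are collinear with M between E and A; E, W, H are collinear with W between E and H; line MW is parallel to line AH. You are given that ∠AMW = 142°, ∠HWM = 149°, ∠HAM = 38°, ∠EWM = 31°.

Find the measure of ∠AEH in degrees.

1. ∠EAH = 38°  [M on ray AE]
2. ∠AHE = 31°  [MW∥AH, corresponding at W]
3. ∠AEH = 111°  [△EAH]

∠AEH = 111°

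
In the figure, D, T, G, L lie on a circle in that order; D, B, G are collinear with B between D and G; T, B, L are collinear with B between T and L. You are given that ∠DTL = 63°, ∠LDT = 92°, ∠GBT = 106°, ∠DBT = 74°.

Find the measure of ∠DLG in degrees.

∠DLG = 68°

1. ∠DGL = 63°  [same arc DL]
2. ∠DLT = 25°  [△DTL]
3. ∠DBL = 106°  [vertical angles at B]
4. ∠GDL = 49°  [△DBL]
5. ∠DLG = 68°  [△DGL]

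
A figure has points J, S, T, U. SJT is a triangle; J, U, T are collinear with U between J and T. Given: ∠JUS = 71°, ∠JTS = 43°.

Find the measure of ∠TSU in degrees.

∠TSU = 28°

1. ∠SUT = 109°  [linear pair at U on JT]
2. ∠STU = 43°  [U on ray TJ]
3. ∠TSU = 28°  [△SUT]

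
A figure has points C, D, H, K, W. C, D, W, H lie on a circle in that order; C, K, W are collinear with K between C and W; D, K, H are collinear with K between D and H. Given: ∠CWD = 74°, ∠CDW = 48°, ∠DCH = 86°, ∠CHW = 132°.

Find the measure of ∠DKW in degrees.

∠DKW = 78°

1. ∠CHD = 74°  [same arc CD]
2. ∠DCW = 58°  [△CDW]
3. ∠CDH = 20°  [△CDH]
4. ∠CKD = 102°  [△CKD]
5. ∠DKW = 78°  [linear pair at K on CW]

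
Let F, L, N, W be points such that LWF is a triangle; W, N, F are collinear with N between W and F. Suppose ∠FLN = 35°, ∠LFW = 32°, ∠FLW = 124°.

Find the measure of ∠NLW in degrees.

∠NLW = 89°

1. ∠FWL = 24°  [△LWF]
2. ∠LFN = 32°  [N on ray FW]
3. ∠LWN = 24°  [N on ray WF]
4. ∠FNL = 113°  [△LNF]
5. ∠LNW = 67°  [linear pair at N on WF]
6. ∠NLW = 89°  [△LWN]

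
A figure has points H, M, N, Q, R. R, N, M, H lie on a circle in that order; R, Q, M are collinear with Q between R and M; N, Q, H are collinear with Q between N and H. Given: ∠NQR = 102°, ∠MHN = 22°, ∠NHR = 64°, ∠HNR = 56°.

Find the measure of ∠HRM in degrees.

∠HRM = 38°

1. ∠HQM = 102°  [vertical angles at Q]
2. ∠HQR = 78°  [linear pair at Q on RM]
3. ∠HRM = 38°  [△RQH]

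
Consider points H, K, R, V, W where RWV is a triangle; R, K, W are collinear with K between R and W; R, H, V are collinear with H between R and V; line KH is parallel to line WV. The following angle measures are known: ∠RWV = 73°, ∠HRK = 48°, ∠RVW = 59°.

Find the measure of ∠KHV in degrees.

∠KHV = 121°

1. ∠HKR = 73°  [KH∥WV, corresponding at K]
2. ∠KHR = 59°  [△RKH]
3. ∠KHV = 121°  [linear pair at H on RV]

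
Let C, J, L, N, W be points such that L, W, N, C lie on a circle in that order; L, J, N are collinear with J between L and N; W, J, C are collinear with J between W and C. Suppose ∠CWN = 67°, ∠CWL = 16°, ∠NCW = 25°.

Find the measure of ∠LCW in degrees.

∠LCW = 72°

1. ∠CNW = 88°  [△WNC]
2. ∠CLW = 92°  [cyclic LWNC, opposite ∠L+∠N]
3. ∠LCW = 72°  [△LWC]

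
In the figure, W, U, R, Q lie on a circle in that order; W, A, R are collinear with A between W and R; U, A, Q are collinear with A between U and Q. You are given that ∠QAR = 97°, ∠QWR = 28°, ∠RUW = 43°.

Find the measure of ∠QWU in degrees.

1. ∠QAW = 83°  [linear pair at A on WR]
2. ∠UQW = 69°  [△WAQ]
3. ∠RQW = 137°  [cyclic WURQ, opposite ∠U+∠Q]
4. ∠QRW = 15°  [△WRQ]
5. ∠QUW = 15°  [same arc WQ]
6. ∠QWU = 96°  [△WUQ]

∠QWU = 96°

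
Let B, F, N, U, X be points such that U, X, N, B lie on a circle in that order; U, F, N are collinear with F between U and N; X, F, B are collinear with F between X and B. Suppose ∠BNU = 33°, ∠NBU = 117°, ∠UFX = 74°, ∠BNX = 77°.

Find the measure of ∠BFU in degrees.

∠BFU = 106°

1. ∠BXU = 33°  [same arc UB]
2. ∠BUN = 30°  [△UNB]
3. ∠BUX = 103°  [cyclic UXNB, opposite ∠U+∠N]
4. ∠UBX = 44°  [△UXB]
5. ∠BFU = 106°  [△UFB]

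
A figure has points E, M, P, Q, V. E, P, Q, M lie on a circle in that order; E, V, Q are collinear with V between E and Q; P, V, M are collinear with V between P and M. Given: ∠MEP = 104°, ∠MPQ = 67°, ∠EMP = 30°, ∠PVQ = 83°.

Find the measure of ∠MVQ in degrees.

1. ∠MQP = 76°  [cyclic EPQM, opposite ∠E+∠Q]
2. ∠EPM = 46°  [△EPM]
3. ∠PMQ = 37°  [△PQM]
4. ∠EQM = 46°  [same arc EM]
5. ∠MVQ = 97°  [△QVM]

∠MVQ = 97°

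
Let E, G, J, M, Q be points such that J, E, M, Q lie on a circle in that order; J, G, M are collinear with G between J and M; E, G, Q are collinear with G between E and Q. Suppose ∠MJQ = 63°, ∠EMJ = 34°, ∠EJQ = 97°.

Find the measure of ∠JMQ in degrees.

1. ∠EQJ = 34°  [same arc JE]
2. ∠JEQ = 49°  [△JEQ]
3. ∠JMQ = 49°  [same arc JQ]

∠JMQ = 49°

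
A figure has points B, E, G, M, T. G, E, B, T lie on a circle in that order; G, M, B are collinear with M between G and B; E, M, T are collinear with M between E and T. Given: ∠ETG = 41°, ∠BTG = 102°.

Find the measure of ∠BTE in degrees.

∠BTE = 61°

1. ∠EBG = 41°  [same arc GE]
2. ∠BEG = 78°  [cyclic GEBT, opposite ∠E+∠T]
3. ∠BGE = 61°  [△GEB]
4. ∠BTE = 61°  [same arc EB]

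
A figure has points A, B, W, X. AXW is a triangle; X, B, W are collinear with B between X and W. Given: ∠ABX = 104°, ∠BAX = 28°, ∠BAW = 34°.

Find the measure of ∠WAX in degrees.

∠WAX = 62°

1. ∠AXB = 48°  [△AXB]
2. ∠ABW = 76°  [linear pair at B on XW]
3. ∠AWB = 70°  [△ABW]
4. ∠AXW = 48°  [B on ray XW]
5. ∠AWX = 70°  [B on ray WX]
6. ∠WAX = 62°  [△AXW]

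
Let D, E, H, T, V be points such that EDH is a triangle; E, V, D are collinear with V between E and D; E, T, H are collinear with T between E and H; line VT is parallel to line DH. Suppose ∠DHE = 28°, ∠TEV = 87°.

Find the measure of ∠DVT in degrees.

∠DVT = 115°

1. ∠ETV = 28°  [VT∥DH, corresponding at T]
2. ∠EVT = 65°  [△EVT]
3. ∠DVT = 115°  [linear pair at V on ED]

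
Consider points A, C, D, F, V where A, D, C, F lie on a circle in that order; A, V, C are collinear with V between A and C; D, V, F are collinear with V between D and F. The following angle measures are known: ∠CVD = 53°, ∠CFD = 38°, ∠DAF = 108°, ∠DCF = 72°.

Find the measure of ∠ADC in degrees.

1. ∠CAD = 38°  [same arc DC]
2. ∠CDF = 70°  [△DCF]
3. ∠ACD = 57°  [△DVC]
4. ∠ADC = 85°  [△ADC]

∠ADC = 85°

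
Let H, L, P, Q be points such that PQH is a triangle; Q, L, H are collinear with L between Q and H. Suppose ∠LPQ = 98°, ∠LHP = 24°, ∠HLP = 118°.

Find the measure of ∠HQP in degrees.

1. ∠PLQ = 62°  [linear pair at L on QH]
2. ∠LQP = 20°  [△PQL]
3. ∠HQP = 20°  [L on ray QH]

∠HQP = 20°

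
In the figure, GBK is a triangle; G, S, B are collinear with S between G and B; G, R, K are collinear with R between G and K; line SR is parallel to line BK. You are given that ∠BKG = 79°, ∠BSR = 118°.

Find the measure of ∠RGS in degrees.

∠RGS = 39°

1. ∠GRS = 79°  [SR∥BK, corresponding at R]
2. ∠GSR = 62°  [linear pair at S on GB]
3. ∠RGS = 39°  [△GSR]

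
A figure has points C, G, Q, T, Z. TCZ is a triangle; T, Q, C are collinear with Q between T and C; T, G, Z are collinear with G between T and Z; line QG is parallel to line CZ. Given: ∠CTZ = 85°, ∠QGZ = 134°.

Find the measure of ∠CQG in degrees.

1. ∠GTQ = 85°  [Q on TC, G on TZ]
2. ∠QGT = 46°  [linear pair at G on TZ]
3. ∠GQT = 49°  [△TQG]
4. ∠CQG = 131°  [linear pair at Q on TC]

∠CQG = 131°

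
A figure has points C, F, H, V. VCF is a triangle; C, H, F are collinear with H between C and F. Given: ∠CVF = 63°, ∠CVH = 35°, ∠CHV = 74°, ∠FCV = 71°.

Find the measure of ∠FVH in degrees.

∠FVH = 28°

1. ∠CFV = 46°  [△VCF]
2. ∠FHV = 106°  [linear pair at H on CF]
3. ∠HFV = 46°  [H on ray FC]
4. ∠FVH = 28°  [△VHF]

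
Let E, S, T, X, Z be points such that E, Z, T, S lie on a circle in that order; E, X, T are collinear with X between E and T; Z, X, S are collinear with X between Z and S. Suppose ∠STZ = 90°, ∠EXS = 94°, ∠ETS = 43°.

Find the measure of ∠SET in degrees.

1. ∠SEZ = 90°  [cyclic EZTS, opposite ∠E+∠T]
2. ∠EZS = 43°  [same arc ES]
3. ∠ESZ = 47°  [△EZS]
4. ∠SET = 39°  [△EXS]

∠SET = 39°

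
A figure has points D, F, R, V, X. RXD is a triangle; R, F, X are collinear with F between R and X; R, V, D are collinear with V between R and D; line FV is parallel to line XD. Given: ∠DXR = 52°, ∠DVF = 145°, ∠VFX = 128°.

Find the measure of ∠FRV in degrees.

∠FRV = 93°

1. ∠RFV = 52°  [FV∥XD, corresponding at F]
2. ∠FVR = 35°  [linear pair at V on RD]
3. ∠FRV = 93°  [△RFV]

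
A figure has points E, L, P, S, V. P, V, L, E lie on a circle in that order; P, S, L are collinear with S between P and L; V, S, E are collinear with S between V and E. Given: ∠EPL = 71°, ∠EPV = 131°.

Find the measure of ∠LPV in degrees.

1. ∠EVL = 71°  [same arc LE]
2. ∠ELV = 49°  [cyclic PVLE, opposite ∠P+∠L]
3. ∠LEV = 60°  [△VLE]
4. ∠LPV = 60°  [same arc VL]

∠LPV = 60°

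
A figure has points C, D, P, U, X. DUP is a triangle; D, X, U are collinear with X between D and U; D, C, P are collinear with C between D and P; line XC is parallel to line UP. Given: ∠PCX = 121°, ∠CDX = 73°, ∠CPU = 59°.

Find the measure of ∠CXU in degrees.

1. ∠DCX = 59°  [linear pair at C on DP]
2. ∠CXD = 48°  [△DXC]
3. ∠CXU = 132°  [linear pair at X on DU]

∠CXU = 132°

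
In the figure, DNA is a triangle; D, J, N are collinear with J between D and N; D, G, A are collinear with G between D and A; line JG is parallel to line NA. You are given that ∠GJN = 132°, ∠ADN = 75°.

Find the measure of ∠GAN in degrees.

1. ∠DJG = 48°  [linear pair at J on DN]
2. ∠GDJ = 75°  [J on DN, G on DA]
3. ∠DGJ = 57°  [△DJG]
4. ∠AGJ = 123°  [linear pair at G on DA]
5. ∠GAN = 57°  [JG∥NA, co-interior at A–G]

∠GAN = 57°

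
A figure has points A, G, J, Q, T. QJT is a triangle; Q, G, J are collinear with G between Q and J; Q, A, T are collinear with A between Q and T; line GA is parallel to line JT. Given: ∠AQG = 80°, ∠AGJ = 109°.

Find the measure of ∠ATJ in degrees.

∠ATJ = 29°

1. ∠AGQ = 71°  [linear pair at G on QJ]
2. ∠GAQ = 29°  [△QGA]
3. ∠GAT = 151°  [linear pair at A on QT]
4. ∠ATJ = 29°  [GA∥JT, co-interior at T–A]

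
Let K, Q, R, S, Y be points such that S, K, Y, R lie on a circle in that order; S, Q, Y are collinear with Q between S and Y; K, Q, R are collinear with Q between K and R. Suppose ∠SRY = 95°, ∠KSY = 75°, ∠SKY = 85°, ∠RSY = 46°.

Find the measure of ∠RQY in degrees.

∠RQY = 66°

1. ∠RYS = 39°  [△SYR]
2. ∠KRY = 75°  [same arc KY]
3. ∠RQY = 66°  [△YQR]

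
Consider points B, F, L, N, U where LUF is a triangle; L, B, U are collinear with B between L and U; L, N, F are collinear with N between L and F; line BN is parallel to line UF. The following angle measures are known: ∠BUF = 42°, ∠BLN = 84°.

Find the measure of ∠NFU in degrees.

∠NFU = 54°

1. ∠FUL = 42°  [B on ray UL]
2. ∠FLU = 84°  [B on LU, N on LF]
3. ∠LFU = 54°  [△LUF]
4. ∠NFU = 54°  [N on ray FL]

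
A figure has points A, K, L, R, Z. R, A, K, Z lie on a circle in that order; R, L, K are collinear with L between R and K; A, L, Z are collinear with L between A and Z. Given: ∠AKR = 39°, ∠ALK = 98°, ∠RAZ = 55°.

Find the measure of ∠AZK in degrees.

1. ∠RLZ = 98°  [vertical angles at L]
2. ∠RKZ = 55°  [same arc RZ]
3. ∠KLZ = 82°  [linear pair at L on RK]
4. ∠AZK = 43°  [△KLZ]

∠AZK = 43°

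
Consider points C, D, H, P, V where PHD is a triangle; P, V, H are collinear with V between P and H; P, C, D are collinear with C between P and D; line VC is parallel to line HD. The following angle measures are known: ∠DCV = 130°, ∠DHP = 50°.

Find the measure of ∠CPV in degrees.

∠CPV = 80°

1. ∠PCV = 50°  [linear pair at C on PD]
2. ∠CVP = 50°  [VC∥HD, corresponding at V]
3. ∠CPV = 80°  [△PVC]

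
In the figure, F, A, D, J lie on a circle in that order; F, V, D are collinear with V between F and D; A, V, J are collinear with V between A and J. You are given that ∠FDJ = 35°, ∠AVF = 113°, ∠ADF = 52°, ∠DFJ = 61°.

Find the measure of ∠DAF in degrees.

1. ∠FAJ = 35°  [same arc FJ]
2. ∠AFD = 32°  [△FVA]
3. ∠DAF = 96°  [△FAD]

∠DAF = 96°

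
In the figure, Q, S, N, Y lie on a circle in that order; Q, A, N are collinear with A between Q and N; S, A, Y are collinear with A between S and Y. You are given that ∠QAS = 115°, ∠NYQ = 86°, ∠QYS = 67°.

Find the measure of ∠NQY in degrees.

∠NQY = 48°

1. ∠NAY = 115°  [vertical angles at A]
2. ∠QAY = 65°  [linear pair at A on QN]
3. ∠NQY = 48°  [△QAY]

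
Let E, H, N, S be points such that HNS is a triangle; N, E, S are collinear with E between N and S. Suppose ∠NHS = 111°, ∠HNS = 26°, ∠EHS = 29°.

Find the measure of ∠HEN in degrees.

1. ∠HSN = 43°  [△HNS]
2. ∠ESH = 43°  [E on ray SN]
3. ∠HES = 108°  [△HES]
4. ∠HEN = 72°  [linear pair at E on NS]

∠HEN = 72°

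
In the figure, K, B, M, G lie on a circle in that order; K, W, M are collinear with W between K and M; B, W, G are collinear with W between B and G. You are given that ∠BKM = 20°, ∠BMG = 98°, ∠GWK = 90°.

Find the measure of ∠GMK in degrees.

∠GMK = 70°

1. ∠BGM = 20°  [same arc BM]
2. ∠GWM = 90°  [linear pair at W on KM]
3. ∠GMK = 70°  [△MWG]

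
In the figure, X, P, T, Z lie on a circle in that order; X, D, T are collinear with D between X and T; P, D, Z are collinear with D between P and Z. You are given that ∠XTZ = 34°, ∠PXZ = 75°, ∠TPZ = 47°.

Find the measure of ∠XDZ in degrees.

1. ∠XPZ = 34°  [same arc XZ]
2. ∠PZX = 71°  [△XPZ]
3. ∠TXZ = 47°  [same arc TZ]
4. ∠XDZ = 62°  [△XDZ]

∠XDZ = 62°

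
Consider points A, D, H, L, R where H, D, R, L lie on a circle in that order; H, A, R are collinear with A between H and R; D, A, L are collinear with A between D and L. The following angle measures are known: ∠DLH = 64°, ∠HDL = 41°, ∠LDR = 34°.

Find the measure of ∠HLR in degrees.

∠HLR = 105°

1. ∠HRL = 41°  [same arc HL]
2. ∠LHR = 34°  [same arc RL]
3. ∠HLR = 105°  [△HRL]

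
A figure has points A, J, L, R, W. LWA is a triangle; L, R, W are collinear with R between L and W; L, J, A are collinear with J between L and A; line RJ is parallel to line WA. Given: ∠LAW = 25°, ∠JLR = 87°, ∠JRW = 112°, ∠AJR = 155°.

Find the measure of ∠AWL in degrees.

1. ∠LJR = 25°  [RJ∥WA, corresponding at J]
2. ∠JRL = 68°  [△LRJ]
3. ∠AWL = 68°  [RJ∥WA, corresponding at R]

∠AWL = 68°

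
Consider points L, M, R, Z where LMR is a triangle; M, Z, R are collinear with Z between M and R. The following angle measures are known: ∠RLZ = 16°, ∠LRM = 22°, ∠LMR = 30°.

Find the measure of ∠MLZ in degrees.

∠MLZ = 112°

1. ∠LRZ = 22°  [Z on ray RM]
2. ∠LMZ = 30°  [Z on ray MR]
3. ∠LZR = 142°  [△LZR]
4. ∠LZM = 38°  [linear pair at Z on MR]
5. ∠MLZ = 112°  [△LMZ]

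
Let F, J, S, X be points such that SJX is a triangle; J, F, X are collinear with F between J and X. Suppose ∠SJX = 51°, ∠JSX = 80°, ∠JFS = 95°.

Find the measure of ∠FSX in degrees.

∠FSX = 46°

1. ∠JXS = 49°  [△SJX]
2. ∠SFX = 85°  [linear pair at F on JX]
3. ∠FXS = 49°  [F on ray XJ]
4. ∠FSX = 46°  [△SFX]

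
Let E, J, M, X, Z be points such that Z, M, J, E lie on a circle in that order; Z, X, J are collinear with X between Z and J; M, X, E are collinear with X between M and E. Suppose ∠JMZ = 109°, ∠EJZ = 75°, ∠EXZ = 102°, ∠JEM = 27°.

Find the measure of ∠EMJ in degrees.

1. ∠JEZ = 71°  [cyclic ZMJE, opposite ∠M+∠E]
2. ∠EZJ = 34°  [△ZJE]
3. ∠EMJ = 34°  [same arc JE]

∠EMJ = 34°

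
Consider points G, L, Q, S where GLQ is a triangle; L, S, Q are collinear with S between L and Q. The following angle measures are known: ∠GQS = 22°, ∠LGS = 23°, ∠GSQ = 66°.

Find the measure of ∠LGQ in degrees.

∠LGQ = 115°

1. ∠GQL = 22°  [S on ray QL]
2. ∠GSL = 114°  [linear pair at S on LQ]
3. ∠GLS = 43°  [△GLS]
4. ∠GLQ = 43°  [S on ray LQ]
5. ∠LGQ = 115°  [△GLQ]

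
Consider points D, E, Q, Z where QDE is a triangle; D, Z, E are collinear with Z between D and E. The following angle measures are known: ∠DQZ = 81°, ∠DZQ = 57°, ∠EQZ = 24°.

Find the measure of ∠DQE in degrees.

∠DQE = 105°

1. ∠QDZ = 42°  [△QDZ]
2. ∠EZQ = 123°  [linear pair at Z on DE]
3. ∠QEZ = 33°  [△QZE]
4. ∠EDQ = 42°  [Z on ray DE]
5. ∠DEQ = 33°  [Z on ray ED]
6. ∠DQE = 105°  [△QDE]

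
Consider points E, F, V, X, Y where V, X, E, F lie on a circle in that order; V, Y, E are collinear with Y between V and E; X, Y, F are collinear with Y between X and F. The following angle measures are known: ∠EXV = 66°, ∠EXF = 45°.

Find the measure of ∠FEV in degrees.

∠FEV = 21°

1. ∠EFV = 114°  [cyclic VXEF, opposite ∠X+∠F]
2. ∠EVF = 45°  [same arc EF]
3. ∠FEV = 21°  [△VEF]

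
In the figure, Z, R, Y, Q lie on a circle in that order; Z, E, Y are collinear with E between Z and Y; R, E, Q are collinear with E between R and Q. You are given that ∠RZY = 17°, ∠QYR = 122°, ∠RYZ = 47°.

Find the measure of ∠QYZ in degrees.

1. ∠RQY = 17°  [same arc RY]
2. ∠YRZ = 116°  [△ZRY]
3. ∠QRY = 41°  [△RYQ]
4. ∠YQZ = 64°  [cyclic ZRYQ, opposite ∠R+∠Q]
5. ∠QZY = 41°  [same arc YQ]
6. ∠QYZ = 75°  [△ZYQ]

∠QYZ = 75°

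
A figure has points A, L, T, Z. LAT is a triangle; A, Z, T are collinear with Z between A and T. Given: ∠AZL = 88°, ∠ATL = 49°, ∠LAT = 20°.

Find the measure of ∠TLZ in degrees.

1. ∠LZT = 92°  [linear pair at Z on AT]
2. ∠LTZ = 49°  [Z on ray TA]
3. ∠TLZ = 39°  [△LZT]

∠TLZ = 39°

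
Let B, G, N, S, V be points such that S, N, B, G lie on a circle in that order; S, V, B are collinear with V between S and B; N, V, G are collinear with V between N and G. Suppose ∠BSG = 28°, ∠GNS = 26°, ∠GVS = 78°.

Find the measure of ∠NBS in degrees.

∠NBS = 74°

1. ∠BNG = 28°  [same arc BG]
2. ∠BVN = 78°  [vertical angles at V]
3. ∠NBS = 74°  [△NVB]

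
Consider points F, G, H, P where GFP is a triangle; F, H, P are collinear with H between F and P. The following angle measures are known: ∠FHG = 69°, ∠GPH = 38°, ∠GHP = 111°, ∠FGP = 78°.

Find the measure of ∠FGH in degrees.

∠FGH = 47°

1. ∠FPG = 38°  [H on ray PF]
2. ∠GFP = 64°  [△GFP]
3. ∠GFH = 64°  [H on ray FP]
4. ∠FGH = 47°  [△GFH]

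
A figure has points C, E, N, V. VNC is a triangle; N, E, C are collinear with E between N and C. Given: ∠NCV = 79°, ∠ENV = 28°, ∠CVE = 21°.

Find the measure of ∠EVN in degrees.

∠EVN = 52°

1. ∠ECV = 79°  [E on ray CN]
2. ∠CEV = 80°  [△VEC]
3. ∠NEV = 100°  [linear pair at E on NC]
4. ∠EVN = 52°  [△VNE]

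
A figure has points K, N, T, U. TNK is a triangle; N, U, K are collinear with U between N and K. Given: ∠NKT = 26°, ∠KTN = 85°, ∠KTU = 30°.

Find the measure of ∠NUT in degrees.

∠NUT = 56°

1. ∠TKU = 26°  [U on ray KN]
2. ∠KUT = 124°  [△TUK]
3. ∠NUT = 56°  [linear pair at U on NK]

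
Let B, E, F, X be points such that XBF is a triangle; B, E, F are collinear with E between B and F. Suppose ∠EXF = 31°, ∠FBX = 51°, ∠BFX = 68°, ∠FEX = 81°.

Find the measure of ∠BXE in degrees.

1. ∠EBX = 51°  [E on ray BF]
2. ∠BEX = 99°  [linear pair at E on BF]
3. ∠BXE = 30°  [△XBE]

∠BXE = 30°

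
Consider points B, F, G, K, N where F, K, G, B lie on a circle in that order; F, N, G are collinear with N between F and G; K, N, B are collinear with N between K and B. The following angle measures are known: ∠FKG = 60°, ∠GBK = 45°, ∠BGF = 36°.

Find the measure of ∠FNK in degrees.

∠FNK = 99°

1. ∠GFK = 45°  [same arc KG]
2. ∠BKF = 36°  [same arc FB]
3. ∠FNK = 99°  [△FNK]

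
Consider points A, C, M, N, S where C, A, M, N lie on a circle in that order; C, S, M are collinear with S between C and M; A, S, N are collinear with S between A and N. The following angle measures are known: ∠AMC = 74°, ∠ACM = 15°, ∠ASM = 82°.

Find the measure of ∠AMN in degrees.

1. ∠MAN = 24°  [△ASM]
2. ∠ANM = 15°  [same arc AM]
3. ∠AMN = 141°  [△AMN]

∠AMN = 141°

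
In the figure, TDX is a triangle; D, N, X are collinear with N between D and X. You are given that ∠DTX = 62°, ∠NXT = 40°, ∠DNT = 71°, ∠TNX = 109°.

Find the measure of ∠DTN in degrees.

1. ∠DXT = 40°  [N on ray XD]
2. ∠TDX = 78°  [△TDX]
3. ∠NDT = 78°  [N on ray DX]
4. ∠DTN = 31°  [△TDN]

∠DTN = 31°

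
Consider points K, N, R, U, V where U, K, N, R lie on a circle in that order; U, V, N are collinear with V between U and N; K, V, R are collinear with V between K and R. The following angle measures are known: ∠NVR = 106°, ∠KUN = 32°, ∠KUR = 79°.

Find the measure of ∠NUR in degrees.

1. ∠KVU = 106°  [vertical angles at V]
2. ∠RVU = 74°  [linear pair at V on UN]
3. ∠RKU = 42°  [△UVK]
4. ∠KRU = 59°  [△UKR]
5. ∠NUR = 47°  [△UVR]

∠NUR = 47°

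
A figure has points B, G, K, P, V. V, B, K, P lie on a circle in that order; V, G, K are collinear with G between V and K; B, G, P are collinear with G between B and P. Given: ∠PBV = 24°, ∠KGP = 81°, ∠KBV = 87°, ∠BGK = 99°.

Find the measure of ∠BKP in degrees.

∠BKP = 42°

1. ∠PKV = 24°  [same arc VP]
2. ∠BPK = 75°  [△KGP]
3. ∠KPV = 93°  [cyclic VBKP, opposite ∠B+∠P]
4. ∠KVP = 63°  [△VKP]
5. ∠KBP = 63°  [same arc KP]
6. ∠BKP = 42°  [△BKP]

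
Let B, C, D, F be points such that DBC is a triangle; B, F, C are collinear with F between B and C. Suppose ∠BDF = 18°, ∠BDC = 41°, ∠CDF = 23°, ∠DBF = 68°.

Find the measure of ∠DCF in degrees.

1. ∠BFD = 94°  [△DBF]
2. ∠CFD = 86°  [linear pair at F on BC]
3. ∠DCF = 71°  [△DFC]

∠DCF = 71°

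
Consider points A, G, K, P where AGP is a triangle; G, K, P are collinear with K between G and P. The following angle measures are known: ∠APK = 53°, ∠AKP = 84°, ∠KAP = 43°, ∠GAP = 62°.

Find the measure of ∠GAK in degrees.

1. ∠APG = 53°  [K on ray PG]
2. ∠AKG = 96°  [linear pair at K on GP]
3. ∠AGP = 65°  [△AGP]
4. ∠AGK = 65°  [K on ray GP]
5. ∠GAK = 19°  [△AGK]

∠GAK = 19°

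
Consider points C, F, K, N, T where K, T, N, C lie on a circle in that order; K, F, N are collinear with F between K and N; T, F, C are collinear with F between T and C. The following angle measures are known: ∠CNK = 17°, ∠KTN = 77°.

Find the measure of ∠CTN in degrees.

1. ∠KCN = 103°  [cyclic KTNC, opposite ∠T+∠C]
2. ∠CKN = 60°  [△KNC]
3. ∠CTN = 60°  [same arc NC]

∠CTN = 60°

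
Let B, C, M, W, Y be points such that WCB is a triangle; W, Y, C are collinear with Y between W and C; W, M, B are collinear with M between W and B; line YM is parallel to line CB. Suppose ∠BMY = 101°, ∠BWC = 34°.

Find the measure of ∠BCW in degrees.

1. ∠WMY = 79°  [linear pair at M on WB]
2. ∠MWY = 34°  [Y on WC, M on WB]
3. ∠MYW = 67°  [△WYM]
4. ∠BCW = 67°  [YM∥CB, corresponding at Y]

∠BCW = 67°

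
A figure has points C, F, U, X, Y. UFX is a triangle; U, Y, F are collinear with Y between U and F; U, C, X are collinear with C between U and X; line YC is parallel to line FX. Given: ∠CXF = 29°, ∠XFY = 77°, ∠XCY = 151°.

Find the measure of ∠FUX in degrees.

1. ∠FXU = 29°  [C on ray XU]
2. ∠UFX = 77°  [Y on ray FU]
3. ∠FUX = 74°  [△UFX]

∠FUX = 74°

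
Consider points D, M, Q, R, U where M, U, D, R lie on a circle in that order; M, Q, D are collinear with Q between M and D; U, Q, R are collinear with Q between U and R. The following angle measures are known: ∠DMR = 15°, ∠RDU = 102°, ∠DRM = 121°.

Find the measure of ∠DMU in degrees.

∠DMU = 63°

1. ∠DUR = 15°  [same arc DR]
2. ∠DRU = 63°  [△UDR]
3. ∠DMU = 63°  [same arc UD]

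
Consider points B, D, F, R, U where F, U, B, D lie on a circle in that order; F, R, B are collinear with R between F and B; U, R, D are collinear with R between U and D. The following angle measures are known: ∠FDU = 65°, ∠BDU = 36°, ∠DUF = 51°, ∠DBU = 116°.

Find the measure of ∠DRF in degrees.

1. ∠FBU = 65°  [same arc FU]
2. ∠BUD = 28°  [△UBD]
3. ∠BRU = 87°  [△URB]
4. ∠DRF = 87°  [vertical angles at R]

∠DRF = 87°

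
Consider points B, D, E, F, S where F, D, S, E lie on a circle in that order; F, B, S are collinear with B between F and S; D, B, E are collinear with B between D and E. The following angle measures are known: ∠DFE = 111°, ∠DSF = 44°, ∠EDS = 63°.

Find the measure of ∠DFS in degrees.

1. ∠DSE = 69°  [cyclic FDSE, opposite ∠F+∠S]
2. ∠DES = 48°  [△DSE]
3. ∠DFS = 48°  [same arc DS]

∠DFS = 48°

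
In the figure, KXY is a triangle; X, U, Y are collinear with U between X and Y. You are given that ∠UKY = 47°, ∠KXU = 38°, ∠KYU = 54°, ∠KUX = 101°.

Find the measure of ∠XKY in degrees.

1. ∠KXY = 38°  [U on ray XY]
2. ∠KYX = 54°  [U on ray YX]
3. ∠XKY = 88°  [△KXY]

∠XKY = 88°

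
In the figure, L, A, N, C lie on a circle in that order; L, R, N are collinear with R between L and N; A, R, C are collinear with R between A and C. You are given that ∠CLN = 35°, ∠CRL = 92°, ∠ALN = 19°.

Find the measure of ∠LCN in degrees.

1. ∠CRN = 88°  [linear pair at R on LN]
2. ∠ACN = 19°  [same arc AN]
3. ∠CNL = 73°  [△NRC]
4. ∠LCN = 72°  [△LNC]

∠LCN = 72°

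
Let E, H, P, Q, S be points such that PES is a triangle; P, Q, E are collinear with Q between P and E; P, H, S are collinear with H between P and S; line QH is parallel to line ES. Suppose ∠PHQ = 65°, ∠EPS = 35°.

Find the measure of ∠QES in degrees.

1. ∠ESP = 65°  [QH∥ES, corresponding at H]
2. ∠PES = 80°  [△PES]
3. ∠QES = 80°  [Q on ray EP]

∠QES = 80°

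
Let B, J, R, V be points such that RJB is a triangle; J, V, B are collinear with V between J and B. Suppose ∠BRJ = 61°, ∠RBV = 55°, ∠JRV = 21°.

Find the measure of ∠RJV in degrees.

1. ∠JBR = 55°  [V on ray BJ]
2. ∠BJR = 64°  [△RJB]
3. ∠RJV = 64°  [V on ray JB]

∠RJV = 64°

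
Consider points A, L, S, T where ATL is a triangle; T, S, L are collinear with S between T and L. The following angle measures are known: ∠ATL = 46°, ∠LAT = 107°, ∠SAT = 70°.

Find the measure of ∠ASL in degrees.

1. ∠ATS = 46°  [S on ray TL]
2. ∠AST = 64°  [△ATS]
3. ∠ASL = 116°  [linear pair at S on TL]

∠ASL = 116°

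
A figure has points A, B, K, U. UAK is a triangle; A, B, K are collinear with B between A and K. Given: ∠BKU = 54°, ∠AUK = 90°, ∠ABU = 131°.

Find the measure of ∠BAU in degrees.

∠BAU = 36°

1. ∠AKU = 54°  [B on ray KA]
2. ∠KAU = 36°  [△UAK]
3. ∠BAU = 36°  [B on ray AK]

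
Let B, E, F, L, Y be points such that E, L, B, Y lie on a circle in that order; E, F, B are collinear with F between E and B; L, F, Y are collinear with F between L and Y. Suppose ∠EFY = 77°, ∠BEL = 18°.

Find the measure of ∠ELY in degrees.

1. ∠BFL = 77°  [vertical angles at F]
2. ∠EFL = 103°  [linear pair at F on EB]
3. ∠ELY = 59°  [△EFL]

∠ELY = 59°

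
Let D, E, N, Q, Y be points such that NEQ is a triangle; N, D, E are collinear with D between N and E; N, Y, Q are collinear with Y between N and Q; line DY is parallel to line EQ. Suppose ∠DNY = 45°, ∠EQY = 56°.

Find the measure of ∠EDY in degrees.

1. ∠ENQ = 45°  [D on NE, Y on NQ]
2. ∠EQN = 56°  [Y on ray QN]
3. ∠NEQ = 79°  [△NEQ]
4. ∠NDY = 79°  [DY∥EQ, corresponding at D]
5. ∠EDY = 101°  [linear pair at D on NE]

∠EDY = 101°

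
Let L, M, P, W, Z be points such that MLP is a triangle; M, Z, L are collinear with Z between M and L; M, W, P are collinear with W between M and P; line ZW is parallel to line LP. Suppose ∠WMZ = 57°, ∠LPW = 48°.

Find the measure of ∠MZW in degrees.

1. ∠LMP = 57°  [Z on ML, W on MP]
2. ∠LPM = 48°  [W on ray PM]
3. ∠MLP = 75°  [△MLP]
4. ∠MZW = 75°  [ZW∥LP, corresponding at Z]

∠MZW = 75°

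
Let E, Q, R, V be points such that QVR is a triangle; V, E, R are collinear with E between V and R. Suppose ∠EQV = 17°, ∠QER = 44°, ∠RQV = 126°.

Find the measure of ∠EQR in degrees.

∠EQR = 109°

1. ∠QEV = 136°  [linear pair at E on VR]
2. ∠EVQ = 27°  [△QVE]
3. ∠QVR = 27°  [E on ray VR]
4. ∠QRV = 27°  [△QVR]
5. ∠ERQ = 27°  [E on ray RV]
6. ∠EQR = 109°  [△QER]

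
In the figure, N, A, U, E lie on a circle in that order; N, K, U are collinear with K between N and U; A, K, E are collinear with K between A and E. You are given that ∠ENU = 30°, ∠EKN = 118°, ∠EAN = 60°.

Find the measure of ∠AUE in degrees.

∠AUE = 92°

1. ∠AEN = 32°  [△NKE]
2. ∠ANE = 88°  [△NAE]
3. ∠AUE = 92°  [cyclic NAUE, opposite ∠N+∠U]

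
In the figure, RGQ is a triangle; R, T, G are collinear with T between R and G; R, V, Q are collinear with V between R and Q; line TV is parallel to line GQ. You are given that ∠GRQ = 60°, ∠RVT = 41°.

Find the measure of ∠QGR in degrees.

∠QGR = 79°

1. ∠TRV = 60°  [T on RG, V on RQ]
2. ∠RTV = 79°  [△RTV]
3. ∠QGR = 79°  [TV∥GQ, corresponding at T]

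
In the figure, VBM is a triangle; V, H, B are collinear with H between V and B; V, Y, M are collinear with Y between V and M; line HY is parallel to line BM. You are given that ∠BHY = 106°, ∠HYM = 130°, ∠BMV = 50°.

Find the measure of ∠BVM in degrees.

∠BVM = 56°

1. ∠VHY = 74°  [linear pair at H on VB]
2. ∠HYV = 50°  [linear pair at Y on VM]
3. ∠HVY = 56°  [△VHY]
4. ∠BVM = 56°  [H on VB, Y on VM]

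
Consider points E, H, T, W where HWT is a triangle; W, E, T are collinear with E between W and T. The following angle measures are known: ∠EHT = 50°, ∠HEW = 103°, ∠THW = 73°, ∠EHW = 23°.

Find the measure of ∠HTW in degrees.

1. ∠EWH = 54°  [△HWE]
2. ∠HWT = 54°  [E on ray WT]
3. ∠HTW = 53°  [△HWT]

∠HTW = 53°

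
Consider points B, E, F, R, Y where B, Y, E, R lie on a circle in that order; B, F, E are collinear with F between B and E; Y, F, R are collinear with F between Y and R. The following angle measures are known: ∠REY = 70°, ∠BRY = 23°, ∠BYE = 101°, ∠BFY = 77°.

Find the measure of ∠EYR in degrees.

1. ∠BEY = 23°  [same arc BY]
2. ∠EFY = 103°  [linear pair at F on BE]
3. ∠EYR = 54°  [△YFE]

∠EYR = 54°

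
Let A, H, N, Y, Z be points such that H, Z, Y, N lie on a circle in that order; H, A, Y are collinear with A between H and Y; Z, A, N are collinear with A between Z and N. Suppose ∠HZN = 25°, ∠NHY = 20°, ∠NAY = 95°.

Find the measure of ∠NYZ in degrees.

1. ∠HYN = 25°  [same arc HN]
2. ∠NZY = 20°  [same arc YN]
3. ∠YNZ = 60°  [△YAN]
4. ∠NYZ = 100°  [△ZYN]

∠NYZ = 100°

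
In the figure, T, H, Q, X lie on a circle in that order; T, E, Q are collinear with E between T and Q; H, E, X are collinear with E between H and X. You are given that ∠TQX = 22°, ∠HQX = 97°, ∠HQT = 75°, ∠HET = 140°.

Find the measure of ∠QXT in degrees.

1. ∠THX = 22°  [same arc TX]
2. ∠HTQ = 18°  [△TEH]
3. ∠QHT = 87°  [△THQ]
4. ∠QXT = 93°  [cyclic THQX, opposite ∠H+∠X]

∠QXT = 93°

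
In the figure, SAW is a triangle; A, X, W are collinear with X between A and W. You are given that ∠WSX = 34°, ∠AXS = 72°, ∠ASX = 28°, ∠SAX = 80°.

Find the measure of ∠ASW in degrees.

∠ASW = 62°

1. ∠SXW = 108°  [linear pair at X on AW]
2. ∠SAW = 80°  [X on ray AW]
3. ∠SWX = 38°  [△SXW]
4. ∠AWS = 38°  [X on ray WA]
5. ∠ASW = 62°  [△SAW]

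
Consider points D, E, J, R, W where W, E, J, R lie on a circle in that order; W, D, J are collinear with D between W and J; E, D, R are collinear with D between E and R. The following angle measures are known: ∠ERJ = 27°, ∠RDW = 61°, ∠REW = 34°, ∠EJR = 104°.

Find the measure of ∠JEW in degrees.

∠JEW = 83°

1. ∠EWJ = 27°  [same arc EJ]
2. ∠JER = 49°  [△EJR]
3. ∠EDJ = 61°  [vertical angles at D]
4. ∠EJW = 70°  [△EDJ]
5. ∠JEW = 83°  [△WEJ]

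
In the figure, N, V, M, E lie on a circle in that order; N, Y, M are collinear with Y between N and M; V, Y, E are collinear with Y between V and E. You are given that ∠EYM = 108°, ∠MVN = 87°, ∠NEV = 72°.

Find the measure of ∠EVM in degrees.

1. ∠NYV = 108°  [vertical angles at Y]
2. ∠NMV = 72°  [same arc NV]
3. ∠MYV = 72°  [linear pair at Y on NM]
4. ∠EVM = 36°  [△VYM]

∠EVM = 36°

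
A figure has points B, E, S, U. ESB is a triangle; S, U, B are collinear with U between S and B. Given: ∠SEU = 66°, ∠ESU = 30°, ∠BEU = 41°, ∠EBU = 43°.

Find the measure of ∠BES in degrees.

1. ∠BSE = 30°  [U on ray SB]
2. ∠EBS = 43°  [U on ray BS]
3. ∠BES = 107°  [△ESB]

∠BES = 107°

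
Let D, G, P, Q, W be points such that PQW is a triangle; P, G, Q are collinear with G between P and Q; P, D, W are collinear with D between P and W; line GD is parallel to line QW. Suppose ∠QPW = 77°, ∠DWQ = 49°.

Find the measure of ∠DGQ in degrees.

1. ∠PWQ = 49°  [D on ray WP]
2. ∠PQW = 54°  [△PQW]
3. ∠DGP = 54°  [GD∥QW, corresponding at G]
4. ∠DGQ = 126°  [linear pair at G on PQ]

∠DGQ = 126°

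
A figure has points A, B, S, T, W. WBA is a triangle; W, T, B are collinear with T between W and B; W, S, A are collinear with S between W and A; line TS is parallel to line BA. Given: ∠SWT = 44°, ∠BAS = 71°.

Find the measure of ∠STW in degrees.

1. ∠AWB = 44°  [T on WB, S on WA]
2. ∠BAW = 71°  [S on ray AW]
3. ∠ABW = 65°  [△WBA]
4. ∠STW = 65°  [TS∥BA, corresponding at T]

∠STW = 65°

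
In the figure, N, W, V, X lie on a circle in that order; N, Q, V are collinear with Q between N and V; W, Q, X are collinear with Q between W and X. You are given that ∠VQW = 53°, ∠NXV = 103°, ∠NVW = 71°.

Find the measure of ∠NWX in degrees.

1. ∠NQW = 127°  [linear pair at Q on NV]
2. ∠NWV = 77°  [cyclic NWVX, opposite ∠W+∠X]
3. ∠VNW = 32°  [△NWV]
4. ∠NWX = 21°  [△NQW]

∠NWX = 21°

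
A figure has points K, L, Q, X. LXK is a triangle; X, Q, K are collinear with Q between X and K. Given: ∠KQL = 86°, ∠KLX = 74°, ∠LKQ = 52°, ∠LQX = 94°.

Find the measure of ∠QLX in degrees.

1. ∠LKX = 52°  [Q on ray KX]
2. ∠KXL = 54°  [△LXK]
3. ∠LXQ = 54°  [Q on ray XK]
4. ∠QLX = 32°  [△LXQ]

∠QLX = 32°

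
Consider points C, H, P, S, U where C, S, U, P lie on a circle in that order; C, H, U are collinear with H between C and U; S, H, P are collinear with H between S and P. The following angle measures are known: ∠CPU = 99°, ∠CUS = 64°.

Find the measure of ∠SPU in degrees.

∠SPU = 35°

1. ∠CSU = 81°  [cyclic CSUP, opposite ∠S+∠P]
2. ∠SCU = 35°  [△CSU]
3. ∠SPU = 35°  [same arc SU]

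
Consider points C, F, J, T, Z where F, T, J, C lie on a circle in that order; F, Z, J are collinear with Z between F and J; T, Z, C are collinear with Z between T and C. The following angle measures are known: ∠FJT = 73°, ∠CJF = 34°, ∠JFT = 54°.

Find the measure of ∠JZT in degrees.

∠JZT = 88°

1. ∠CTF = 34°  [same arc FC]
2. ∠FZT = 92°  [△FZT]
3. ∠JZT = 88°  [linear pair at Z on FJ]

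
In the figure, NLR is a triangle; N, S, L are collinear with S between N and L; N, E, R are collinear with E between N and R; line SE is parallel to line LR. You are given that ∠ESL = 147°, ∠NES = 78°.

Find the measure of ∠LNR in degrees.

∠LNR = 69°

1. ∠ESN = 33°  [linear pair at S on NL]
2. ∠ENS = 69°  [△NSE]
3. ∠LNR = 69°  [S on NL, E on NR]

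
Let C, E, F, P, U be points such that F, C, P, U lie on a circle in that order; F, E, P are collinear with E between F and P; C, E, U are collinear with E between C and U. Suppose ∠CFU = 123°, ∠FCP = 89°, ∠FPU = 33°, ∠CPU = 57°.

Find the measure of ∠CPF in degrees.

∠CPF = 24°

1. ∠FCU = 33°  [same arc FU]
2. ∠CUF = 24°  [△FCU]
3. ∠CPF = 24°  [same arc FC]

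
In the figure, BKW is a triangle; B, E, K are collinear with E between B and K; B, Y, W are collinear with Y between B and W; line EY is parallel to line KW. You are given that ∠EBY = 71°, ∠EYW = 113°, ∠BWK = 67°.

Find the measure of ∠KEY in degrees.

1. ∠BYE = 67°  [linear pair at Y on BW]
2. ∠BEY = 42°  [△BEY]
3. ∠KEY = 138°  [linear pair at E on BK]

∠KEY = 138°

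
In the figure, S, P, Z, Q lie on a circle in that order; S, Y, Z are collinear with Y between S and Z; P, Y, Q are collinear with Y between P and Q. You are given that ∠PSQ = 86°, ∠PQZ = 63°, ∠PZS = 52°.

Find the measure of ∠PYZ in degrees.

1. ∠PZQ = 94°  [cyclic SPZQ, opposite ∠S+∠Z]
2. ∠QPZ = 23°  [△PZQ]
3. ∠PYZ = 105°  [△PYZ]

∠PYZ = 105°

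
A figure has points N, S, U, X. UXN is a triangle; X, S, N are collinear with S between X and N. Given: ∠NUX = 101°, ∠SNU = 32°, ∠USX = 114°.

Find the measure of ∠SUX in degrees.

1. ∠UNX = 32°  [S on ray NX]
2. ∠NXU = 47°  [△UXN]
3. ∠SXU = 47°  [S on ray XN]
4. ∠SUX = 19°  [△UXS]

∠SUX = 19°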